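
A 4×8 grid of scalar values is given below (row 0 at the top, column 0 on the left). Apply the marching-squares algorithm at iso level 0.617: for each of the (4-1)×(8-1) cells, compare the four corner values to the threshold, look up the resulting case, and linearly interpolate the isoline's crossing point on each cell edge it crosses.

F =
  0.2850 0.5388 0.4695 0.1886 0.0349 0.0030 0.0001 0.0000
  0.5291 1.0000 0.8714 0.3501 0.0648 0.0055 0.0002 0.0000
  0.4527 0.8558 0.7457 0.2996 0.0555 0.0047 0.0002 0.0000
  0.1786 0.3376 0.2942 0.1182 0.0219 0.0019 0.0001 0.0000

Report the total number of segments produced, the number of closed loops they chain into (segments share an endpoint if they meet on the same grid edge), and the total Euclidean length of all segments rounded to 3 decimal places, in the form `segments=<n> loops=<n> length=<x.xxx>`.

segments=8 loops=1 length=7.196

cell (0,0): code 0100 → (0.170,1.000)–(1.000,0.187)
cell (0,1): code 1100 → (0.367,2.000)–(0.170,1.000)
cell (0,2): code 1000 → (1.000,2.488)–(0.367,2.000)
cell (1,0): code 0110 → (1.000,0.187)–(2.000,0.408)
cell (1,2): code 1001 → (2.000,2.289)–(1.000,2.488)
cell (2,0): code 0010 → (2.000,0.408)–(2.461,1.000)
cell (2,1): code 0011 → (2.461,1.000)–(2.285,2.000)
cell (2,2): code 0001 → (2.285,2.000)–(2.000,2.289)
total: 8 segments, chained into 1 closed loop(s), length Σ = 7.196228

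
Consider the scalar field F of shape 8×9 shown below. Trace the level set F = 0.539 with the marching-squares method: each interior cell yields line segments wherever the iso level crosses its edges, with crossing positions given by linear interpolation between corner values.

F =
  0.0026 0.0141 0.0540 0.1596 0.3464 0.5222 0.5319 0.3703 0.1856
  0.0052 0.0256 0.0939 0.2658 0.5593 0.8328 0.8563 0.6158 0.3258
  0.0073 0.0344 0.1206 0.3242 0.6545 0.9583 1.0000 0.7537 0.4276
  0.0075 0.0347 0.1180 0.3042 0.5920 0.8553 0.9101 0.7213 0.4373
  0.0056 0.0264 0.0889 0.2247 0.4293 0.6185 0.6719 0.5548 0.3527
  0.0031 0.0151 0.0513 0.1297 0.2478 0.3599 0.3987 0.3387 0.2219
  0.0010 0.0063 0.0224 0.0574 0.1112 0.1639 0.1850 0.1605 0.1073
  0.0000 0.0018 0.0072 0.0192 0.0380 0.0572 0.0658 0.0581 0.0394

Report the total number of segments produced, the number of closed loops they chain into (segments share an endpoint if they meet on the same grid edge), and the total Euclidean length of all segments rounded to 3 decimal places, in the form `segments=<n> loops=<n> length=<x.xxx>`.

segments=16 loops=1 length=13.306

cell (0,3): code 0100 → (0.905,4.000)–(1.000,3.931)
cell (0,4): code 1100 → (0.054,5.000)–(0.905,4.000)
cell (0,5): code 1100 → (0.022,6.000)–(0.054,5.000)
cell (0,6): code 1100 → (0.687,7.000)–(0.022,6.000)
cell (0,7): code 1000 → (1.000,7.265)–(0.687,7.000)
cell (1,3): code 0110 → (1.000,3.931)–(2.000,3.650)
cell (1,7): code 1001 → (2.000,7.658)–(1.000,7.265)
cell (2,3): code 0110 → (2.000,3.650)–(3.000,3.816)
cell (2,7): code 1001 → (3.000,7.642)–(2.000,7.658)
cell (3,3): code 0010 → (3.000,3.816)–(3.326,4.000)
cell (3,4): code 0111 → (3.326,4.000)–(4.000,4.580)
cell (3,7): code 1001 → (4.000,7.078)–(3.000,7.642)
cell (4,4): code 0010 → (4.000,4.580)–(4.307,5.000)
cell (4,5): code 0011 → (4.307,5.000)–(4.486,6.000)
cell (4,6): code 0011 → (4.486,6.000)–(4.073,7.000)
cell (4,7): code 0001 → (4.073,7.000)–(4.000,7.078)
total: 16 segments, chained into 1 closed loop(s), length Σ = 13.306131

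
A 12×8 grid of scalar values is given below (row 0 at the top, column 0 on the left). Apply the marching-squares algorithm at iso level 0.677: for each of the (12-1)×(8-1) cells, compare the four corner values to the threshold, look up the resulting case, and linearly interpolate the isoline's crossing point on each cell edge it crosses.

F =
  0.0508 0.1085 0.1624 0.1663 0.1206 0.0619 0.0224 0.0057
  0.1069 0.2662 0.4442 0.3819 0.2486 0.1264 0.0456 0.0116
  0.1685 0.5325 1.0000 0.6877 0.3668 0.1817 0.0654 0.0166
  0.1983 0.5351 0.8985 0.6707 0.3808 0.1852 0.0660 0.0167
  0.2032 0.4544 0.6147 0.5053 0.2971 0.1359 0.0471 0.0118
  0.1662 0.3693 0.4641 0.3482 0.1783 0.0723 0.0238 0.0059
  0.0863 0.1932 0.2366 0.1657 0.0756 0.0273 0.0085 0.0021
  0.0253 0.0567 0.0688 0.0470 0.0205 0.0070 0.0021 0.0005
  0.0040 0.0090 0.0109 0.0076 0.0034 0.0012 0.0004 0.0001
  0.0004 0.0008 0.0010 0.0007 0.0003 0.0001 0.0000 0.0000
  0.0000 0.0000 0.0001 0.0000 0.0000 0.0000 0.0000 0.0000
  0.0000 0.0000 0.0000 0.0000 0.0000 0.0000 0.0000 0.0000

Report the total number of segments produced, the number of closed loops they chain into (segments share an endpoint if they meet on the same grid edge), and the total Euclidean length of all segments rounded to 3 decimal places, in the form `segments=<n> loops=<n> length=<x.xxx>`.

segments=8 loops=1 length=6.333

cell (1,1): code 0100 → (1.419,2.000)–(2.000,1.309)
cell (1,2): code 1100 → (1.965,3.000)–(1.419,2.000)
cell (1,3): code 1000 → (2.000,3.033)–(1.965,3.000)
cell (2,1): code 0110 → (2.000,1.309)–(3.000,1.390)
cell (2,2): code 1011 → (3.000,2.972)–(2.629,3.000)
cell (2,3): code 0001 → (2.629,3.000)–(2.000,3.033)
cell (3,1): code 0010 → (3.000,1.390)–(3.780,2.000)
cell (3,2): code 0001 → (3.780,2.000)–(3.000,2.972)
total: 8 segments, chained into 1 closed loop(s), length Σ = 6.332917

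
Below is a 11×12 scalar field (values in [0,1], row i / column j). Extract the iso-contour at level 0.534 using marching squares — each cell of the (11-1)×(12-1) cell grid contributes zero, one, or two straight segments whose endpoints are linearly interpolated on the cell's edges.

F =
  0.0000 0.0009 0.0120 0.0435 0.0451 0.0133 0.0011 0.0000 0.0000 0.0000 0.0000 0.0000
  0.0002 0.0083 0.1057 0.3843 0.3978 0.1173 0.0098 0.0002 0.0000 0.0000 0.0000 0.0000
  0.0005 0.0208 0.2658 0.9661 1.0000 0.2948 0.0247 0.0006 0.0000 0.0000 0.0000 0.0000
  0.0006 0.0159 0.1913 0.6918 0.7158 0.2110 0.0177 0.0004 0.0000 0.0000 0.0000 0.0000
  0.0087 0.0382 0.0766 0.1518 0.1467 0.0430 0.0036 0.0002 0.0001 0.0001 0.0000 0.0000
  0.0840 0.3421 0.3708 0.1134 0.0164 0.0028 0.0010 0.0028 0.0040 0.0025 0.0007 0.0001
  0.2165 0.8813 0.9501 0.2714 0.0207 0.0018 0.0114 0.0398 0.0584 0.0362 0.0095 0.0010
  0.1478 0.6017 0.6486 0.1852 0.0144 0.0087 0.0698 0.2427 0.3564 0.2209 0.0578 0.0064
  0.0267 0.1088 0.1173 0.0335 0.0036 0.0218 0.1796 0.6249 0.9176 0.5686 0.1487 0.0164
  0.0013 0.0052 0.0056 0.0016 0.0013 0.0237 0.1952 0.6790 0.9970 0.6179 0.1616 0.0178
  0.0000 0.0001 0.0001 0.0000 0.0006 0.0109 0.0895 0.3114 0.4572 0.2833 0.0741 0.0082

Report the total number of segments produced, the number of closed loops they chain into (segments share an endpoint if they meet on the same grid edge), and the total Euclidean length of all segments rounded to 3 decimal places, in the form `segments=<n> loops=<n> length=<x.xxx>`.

cell (1,2): code 0100 → (1.257,3.000)–(2.000,2.383)
cell (1,3): code 1100 → (1.226,4.000)–(1.257,3.000)
cell (1,4): code 1000 → (2.000,4.661)–(1.226,4.000)
cell (2,2): code 0110 → (2.000,2.383)–(3.000,2.685)
cell (2,4): code 1001 → (3.000,4.360)–(2.000,4.661)
cell (3,2): code 0010 → (3.000,2.685)–(3.292,3.000)
cell (3,3): code 0011 → (3.292,3.000)–(3.319,4.000)
cell (3,4): code 0001 → (3.319,4.000)–(3.000,4.360)
cell (5,0): code 0100 → (5.356,1.000)–(6.000,0.478)
cell (5,1): code 1100 → (5.282,2.000)–(5.356,1.000)
cell (5,2): code 1000 → (6.000,2.613)–(5.282,2.000)
cell (6,0): code 0110 → (6.000,0.478)–(7.000,0.851)
cell (6,2): code 1001 → (7.000,2.247)–(6.000,2.613)
cell (7,0): code 0010 → (7.000,0.851)–(7.137,1.000)
cell (7,1): code 0011 → (7.137,1.000)–(7.216,2.000)
cell (7,2): code 0001 → (7.216,2.000)–(7.000,2.247)
cell (7,6): code 0100 → (7.762,7.000)–(8.000,6.796)
cell (7,7): code 1100 → (7.316,8.000)–(7.762,7.000)
cell (7,8): code 1100 → (7.900,9.000)–(7.316,8.000)
cell (7,9): code 1000 → (8.000,9.082)–(7.900,9.000)
cell (8,6): code 0110 → (8.000,6.796)–(9.000,6.700)
cell (8,9): code 1001 → (9.000,9.184)–(8.000,9.082)
cell (9,6): code 0010 → (9.000,6.700)–(9.394,7.000)
cell (9,7): code 0011 → (9.394,7.000)–(9.858,8.000)
cell (9,8): code 0011 → (9.858,8.000)–(9.251,9.000)
cell (9,9): code 0001 → (9.251,9.000)–(9.000,9.184)
total: 26 segments, chained into 3 closed loop(s), length Σ = 21.210058

segments=26 loops=3 length=21.210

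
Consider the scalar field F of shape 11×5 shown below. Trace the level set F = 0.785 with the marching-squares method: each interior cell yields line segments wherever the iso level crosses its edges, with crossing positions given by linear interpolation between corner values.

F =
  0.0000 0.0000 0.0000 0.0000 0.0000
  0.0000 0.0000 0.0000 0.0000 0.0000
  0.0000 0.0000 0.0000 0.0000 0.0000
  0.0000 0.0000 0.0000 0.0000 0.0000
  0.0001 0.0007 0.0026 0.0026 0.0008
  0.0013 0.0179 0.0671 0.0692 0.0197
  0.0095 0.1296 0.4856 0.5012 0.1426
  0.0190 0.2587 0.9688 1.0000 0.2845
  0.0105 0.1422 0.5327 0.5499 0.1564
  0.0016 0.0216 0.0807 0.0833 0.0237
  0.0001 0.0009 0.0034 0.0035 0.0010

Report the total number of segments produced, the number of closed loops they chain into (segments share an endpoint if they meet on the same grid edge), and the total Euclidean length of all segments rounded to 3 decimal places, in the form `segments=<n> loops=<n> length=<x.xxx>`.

cell (6,1): code 0100 → (6.620,2.000)–(7.000,1.741)
cell (6,2): code 1100 → (6.569,3.000)–(6.620,2.000)
cell (6,3): code 1000 → (7.000,3.300)–(6.569,3.000)
cell (7,1): code 0010 → (7.000,1.741)–(7.421,2.000)
cell (7,2): code 0011 → (7.421,2.000)–(7.478,3.000)
cell (7,3): code 0001 → (7.478,3.000)–(7.000,3.300)
total: 6 segments, chained into 1 closed loop(s), length Σ = 4.047316

segments=6 loops=1 length=4.047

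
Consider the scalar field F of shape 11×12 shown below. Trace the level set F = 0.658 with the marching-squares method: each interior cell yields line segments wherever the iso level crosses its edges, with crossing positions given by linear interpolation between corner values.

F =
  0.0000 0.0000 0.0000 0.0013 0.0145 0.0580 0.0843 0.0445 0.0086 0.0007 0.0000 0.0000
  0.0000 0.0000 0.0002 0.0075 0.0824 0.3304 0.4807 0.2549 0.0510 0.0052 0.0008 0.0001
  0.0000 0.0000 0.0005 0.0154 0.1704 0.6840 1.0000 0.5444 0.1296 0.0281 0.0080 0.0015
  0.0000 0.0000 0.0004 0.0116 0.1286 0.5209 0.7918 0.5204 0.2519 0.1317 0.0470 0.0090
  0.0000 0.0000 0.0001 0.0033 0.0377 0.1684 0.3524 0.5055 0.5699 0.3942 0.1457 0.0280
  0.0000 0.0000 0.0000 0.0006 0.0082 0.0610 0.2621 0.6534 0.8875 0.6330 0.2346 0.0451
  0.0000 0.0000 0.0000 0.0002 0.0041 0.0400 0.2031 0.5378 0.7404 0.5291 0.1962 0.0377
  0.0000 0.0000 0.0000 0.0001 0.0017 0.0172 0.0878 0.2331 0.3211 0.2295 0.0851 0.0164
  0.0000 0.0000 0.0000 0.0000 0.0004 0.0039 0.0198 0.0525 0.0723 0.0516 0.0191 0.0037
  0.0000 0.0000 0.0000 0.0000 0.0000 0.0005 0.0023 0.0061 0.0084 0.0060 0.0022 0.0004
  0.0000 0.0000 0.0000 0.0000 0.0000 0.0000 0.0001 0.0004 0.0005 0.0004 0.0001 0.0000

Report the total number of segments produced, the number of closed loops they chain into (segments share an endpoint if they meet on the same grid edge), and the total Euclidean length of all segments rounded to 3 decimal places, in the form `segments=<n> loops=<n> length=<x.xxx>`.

cell (1,4): code 0100 → (1.926,5.000)–(2.000,4.949)
cell (1,5): code 1100 → (1.341,6.000)–(1.926,5.000)
cell (1,6): code 1000 → (2.000,6.751)–(1.341,6.000)
cell (2,4): code 0010 → (2.000,4.949)–(2.159,5.000)
cell (2,5): code 0111 → (2.159,5.000)–(3.000,5.506)
cell (2,6): code 1001 → (3.000,6.493)–(2.000,6.751)
cell (3,5): code 0010 → (3.000,5.506)–(3.305,6.000)
cell (3,6): code 0001 → (3.305,6.000)–(3.000,6.493)
cell (4,7): code 0100 → (4.277,8.000)–(5.000,7.020)
cell (4,8): code 1000 → (5.000,8.902)–(4.277,8.000)
cell (5,7): code 0110 → (5.000,7.020)–(6.000,7.593)
cell (5,8): code 1001 → (6.000,8.390)–(5.000,8.902)
cell (6,7): code 0010 → (6.000,7.593)–(6.197,8.000)
cell (6,8): code 0001 → (6.197,8.000)–(6.000,8.390)
total: 14 segments, chained into 2 closed loop(s), length Σ = 11.125291

segments=14 loops=2 length=11.125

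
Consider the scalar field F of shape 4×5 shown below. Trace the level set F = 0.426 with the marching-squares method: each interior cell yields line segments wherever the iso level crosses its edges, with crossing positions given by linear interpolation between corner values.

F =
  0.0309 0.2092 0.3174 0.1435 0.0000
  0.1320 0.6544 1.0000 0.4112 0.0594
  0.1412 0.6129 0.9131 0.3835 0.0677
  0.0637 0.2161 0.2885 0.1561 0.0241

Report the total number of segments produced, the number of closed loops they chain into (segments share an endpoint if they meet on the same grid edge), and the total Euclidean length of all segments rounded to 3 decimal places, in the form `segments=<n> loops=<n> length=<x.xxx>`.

segments=8 loops=1 length=7.884

cell (0,0): code 0100 → (0.487,1.000)–(1.000,0.563)
cell (0,1): code 1100 → (0.159,2.000)–(0.487,1.000)
cell (0,2): code 1000 → (1.000,2.975)–(0.159,2.000)
cell (1,0): code 0110 → (1.000,0.563)–(2.000,0.604)
cell (1,2): code 1001 → (2.000,2.920)–(1.000,2.975)
cell (2,0): code 0010 → (2.000,0.604)–(2.471,1.000)
cell (2,1): code 0011 → (2.471,1.000)–(2.780,2.000)
cell (2,2): code 0001 → (2.780,2.000)–(2.000,2.920)
total: 8 segments, chained into 1 closed loop(s), length Σ = 7.884209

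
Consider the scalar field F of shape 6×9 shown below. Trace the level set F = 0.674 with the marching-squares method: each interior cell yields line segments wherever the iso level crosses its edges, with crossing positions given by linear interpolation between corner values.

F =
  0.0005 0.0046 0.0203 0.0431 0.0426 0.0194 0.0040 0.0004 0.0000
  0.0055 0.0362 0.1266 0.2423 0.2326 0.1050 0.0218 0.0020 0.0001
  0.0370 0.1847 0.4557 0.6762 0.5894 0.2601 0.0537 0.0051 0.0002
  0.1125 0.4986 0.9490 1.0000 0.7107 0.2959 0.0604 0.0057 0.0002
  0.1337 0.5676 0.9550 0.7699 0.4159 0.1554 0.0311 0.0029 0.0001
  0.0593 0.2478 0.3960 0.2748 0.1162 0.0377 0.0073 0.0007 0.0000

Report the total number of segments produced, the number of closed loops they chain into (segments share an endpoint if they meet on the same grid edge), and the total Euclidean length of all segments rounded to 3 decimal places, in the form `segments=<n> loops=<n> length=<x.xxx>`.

segments=12 loops=1 length=8.023

cell (1,2): code 0100 → (1.995,3.000)–(2.000,2.990)
cell (1,3): code 1000 → (2.000,3.025)–(1.995,3.000)
cell (2,1): code 0100 → (2.443,2.000)–(3.000,1.389)
cell (2,2): code 1110 → (2.000,2.990)–(2.443,2.000)
cell (2,3): code 1101 → (2.697,4.000)–(2.000,3.025)
cell (2,4): code 1000 → (3.000,4.088)–(2.697,4.000)
cell (3,1): code 0110 → (3.000,1.389)–(4.000,1.275)
cell (3,3): code 1011 → (4.000,3.271)–(3.124,4.000)
cell (3,4): code 0001 → (3.124,4.000)–(3.000,4.088)
cell (4,1): code 0010 → (4.000,1.275)–(4.503,2.000)
cell (4,2): code 0011 → (4.503,2.000)–(4.194,3.000)
cell (4,3): code 0001 → (4.194,3.000)–(4.000,3.271)
total: 12 segments, chained into 1 closed loop(s), length Σ = 8.022783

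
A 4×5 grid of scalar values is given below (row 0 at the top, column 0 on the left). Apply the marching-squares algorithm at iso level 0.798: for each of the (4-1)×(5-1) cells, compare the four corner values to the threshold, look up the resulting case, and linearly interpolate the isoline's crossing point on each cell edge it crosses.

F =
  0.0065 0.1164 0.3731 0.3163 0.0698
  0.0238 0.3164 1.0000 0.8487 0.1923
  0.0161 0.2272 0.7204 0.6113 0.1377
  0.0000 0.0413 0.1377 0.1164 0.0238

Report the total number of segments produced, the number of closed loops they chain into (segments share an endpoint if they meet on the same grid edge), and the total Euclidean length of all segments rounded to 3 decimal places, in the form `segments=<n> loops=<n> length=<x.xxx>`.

segments=6 loops=1 length=3.715

cell (0,1): code 0100 → (0.678,2.000)–(1.000,1.705)
cell (0,2): code 1100 → (0.905,3.000)–(0.678,2.000)
cell (0,3): code 1000 → (1.000,3.077)–(0.905,3.000)
cell (1,1): code 0010 → (1.000,1.705)–(1.722,2.000)
cell (1,2): code 0011 → (1.722,2.000)–(1.214,3.000)
cell (1,3): code 0001 → (1.214,3.000)–(1.000,3.077)
total: 6 segments, chained into 1 closed loop(s), length Σ = 3.714952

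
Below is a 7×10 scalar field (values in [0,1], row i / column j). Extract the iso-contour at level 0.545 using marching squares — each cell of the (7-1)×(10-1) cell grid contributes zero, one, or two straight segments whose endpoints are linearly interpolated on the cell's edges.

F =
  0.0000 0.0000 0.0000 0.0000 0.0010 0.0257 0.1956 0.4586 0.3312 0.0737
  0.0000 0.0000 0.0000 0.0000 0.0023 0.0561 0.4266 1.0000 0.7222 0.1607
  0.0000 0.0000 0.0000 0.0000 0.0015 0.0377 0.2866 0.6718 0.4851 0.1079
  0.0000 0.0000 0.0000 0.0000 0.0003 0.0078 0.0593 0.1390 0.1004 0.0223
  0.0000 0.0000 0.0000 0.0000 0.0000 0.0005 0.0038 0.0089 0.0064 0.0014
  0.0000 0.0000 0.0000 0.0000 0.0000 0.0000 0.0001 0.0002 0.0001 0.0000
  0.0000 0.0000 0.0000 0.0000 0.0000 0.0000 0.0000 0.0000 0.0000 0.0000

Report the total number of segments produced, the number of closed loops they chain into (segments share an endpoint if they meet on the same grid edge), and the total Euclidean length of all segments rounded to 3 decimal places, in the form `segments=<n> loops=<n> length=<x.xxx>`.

cell (0,6): code 0100 → (0.160,7.000)–(1.000,6.206)
cell (0,7): code 1100 → (0.547,8.000)–(0.160,7.000)
cell (0,8): code 1000 → (1.000,8.316)–(0.547,8.000)
cell (1,6): code 0110 → (1.000,6.206)–(2.000,6.671)
cell (1,7): code 1011 → (2.000,7.679)–(1.747,8.000)
cell (1,8): code 0001 → (1.747,8.000)–(1.000,8.316)
cell (2,6): code 0010 → (2.000,6.671)–(2.238,7.000)
cell (2,7): code 0001 → (2.238,7.000)–(2.000,7.679)
total: 8 segments, chained into 1 closed loop(s), length Σ = 6.228460

segments=8 loops=1 length=6.228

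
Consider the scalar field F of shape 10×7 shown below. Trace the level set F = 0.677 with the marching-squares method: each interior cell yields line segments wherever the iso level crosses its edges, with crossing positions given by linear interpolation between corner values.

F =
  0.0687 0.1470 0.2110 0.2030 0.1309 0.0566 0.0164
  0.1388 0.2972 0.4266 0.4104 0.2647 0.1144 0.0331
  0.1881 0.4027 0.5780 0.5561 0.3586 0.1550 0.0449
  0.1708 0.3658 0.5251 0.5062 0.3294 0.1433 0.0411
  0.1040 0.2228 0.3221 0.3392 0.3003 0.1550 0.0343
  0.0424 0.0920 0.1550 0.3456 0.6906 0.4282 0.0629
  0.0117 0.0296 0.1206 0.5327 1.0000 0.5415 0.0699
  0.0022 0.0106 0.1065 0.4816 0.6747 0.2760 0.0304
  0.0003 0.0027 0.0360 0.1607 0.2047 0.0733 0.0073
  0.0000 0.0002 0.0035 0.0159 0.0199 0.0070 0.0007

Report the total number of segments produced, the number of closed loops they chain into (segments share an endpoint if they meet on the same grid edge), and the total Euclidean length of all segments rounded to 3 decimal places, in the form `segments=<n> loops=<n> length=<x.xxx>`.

cell (4,3): code 0100 → (4.965,4.000)–(5.000,3.961)
cell (4,4): code 1000 → (5.000,4.052)–(4.965,4.000)
cell (5,3): code 0110 → (5.000,3.961)–(6.000,3.309)
cell (5,4): code 1001 → (6.000,4.704)–(5.000,4.052)
cell (6,3): code 0010 → (6.000,3.309)–(6.993,4.000)
cell (6,4): code 0001 → (6.993,4.000)–(6.000,4.704)
total: 6 segments, chained into 1 closed loop(s), length Σ = 4.930129

segments=6 loops=1 length=4.930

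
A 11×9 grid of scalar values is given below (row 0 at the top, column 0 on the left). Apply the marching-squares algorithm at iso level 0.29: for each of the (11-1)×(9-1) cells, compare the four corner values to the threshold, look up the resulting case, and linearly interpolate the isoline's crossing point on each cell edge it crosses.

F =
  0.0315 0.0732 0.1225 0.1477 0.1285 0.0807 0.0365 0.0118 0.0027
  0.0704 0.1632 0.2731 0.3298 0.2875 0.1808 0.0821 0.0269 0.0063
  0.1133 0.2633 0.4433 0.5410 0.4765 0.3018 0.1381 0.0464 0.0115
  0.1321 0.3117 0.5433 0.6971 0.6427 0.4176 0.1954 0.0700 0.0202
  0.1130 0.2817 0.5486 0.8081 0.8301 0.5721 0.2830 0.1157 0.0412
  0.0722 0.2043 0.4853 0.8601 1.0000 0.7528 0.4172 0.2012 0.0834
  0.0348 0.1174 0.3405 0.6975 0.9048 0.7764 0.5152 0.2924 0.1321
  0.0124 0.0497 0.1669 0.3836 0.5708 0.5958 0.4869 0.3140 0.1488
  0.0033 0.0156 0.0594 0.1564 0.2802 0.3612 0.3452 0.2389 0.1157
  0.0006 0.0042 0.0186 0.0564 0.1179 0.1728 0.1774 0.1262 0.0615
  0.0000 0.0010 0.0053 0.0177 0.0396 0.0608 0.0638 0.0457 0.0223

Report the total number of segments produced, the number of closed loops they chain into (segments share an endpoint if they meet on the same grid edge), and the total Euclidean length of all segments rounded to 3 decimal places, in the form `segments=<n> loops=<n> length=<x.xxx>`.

cell (0,2): code 0100 → (0.781,3.000)–(1.000,2.298)
cell (0,3): code 1000 → (1.000,3.941)–(0.781,3.000)
cell (1,1): code 0100 → (1.099,2.000)–(2.000,1.148)
cell (1,2): code 1110 → (1.000,2.298)–(1.099,2.000)
cell (1,3): code 1101 → (1.013,4.000)–(1.000,3.941)
cell (1,4): code 1100 → (1.902,5.000)–(1.013,4.000)
cell (1,5): code 1000 → (2.000,5.072)–(1.902,5.000)
cell (2,0): code 0100 → (2.552,1.000)–(3.000,0.879)
cell (2,1): code 1110 → (2.000,1.148)–(2.552,1.000)
cell (2,5): code 1001 → (3.000,5.574)–(2.000,5.072)
cell (3,0): code 0010 → (3.000,0.879)–(3.723,1.000)
cell (3,1): code 0111 → (3.723,1.000)–(4.000,1.031)
cell (3,5): code 1001 → (4.000,5.976)–(3.000,5.574)
cell (4,1): code 0110 → (4.000,1.031)–(5.000,1.305)
cell (4,5): code 1101 → (4.052,6.000)–(4.000,5.976)
cell (4,6): code 1000 → (5.000,6.589)–(4.052,6.000)
cell (5,1): code 0110 → (5.000,1.305)–(6.000,1.774)
cell (5,6): code 1101 → (5.974,7.000)–(5.000,6.589)
cell (5,7): code 1000 → (6.000,7.015)–(5.974,7.000)
cell (6,1): code 0010 → (6.000,1.774)–(6.291,2.000)
cell (6,2): code 0111 → (6.291,2.000)–(7.000,2.568)
cell (6,7): code 1001 → (7.000,7.145)–(6.000,7.015)
cell (7,2): code 0010 → (7.000,2.568)–(7.412,3.000)
cell (7,3): code 0011 → (7.412,3.000)–(7.966,4.000)
cell (7,4): code 0111 → (7.966,4.000)–(8.000,4.121)
cell (7,6): code 1011 → (8.000,6.519)–(7.320,7.000)
cell (7,7): code 0001 → (7.320,7.000)–(7.000,7.145)
cell (8,4): code 0010 → (8.000,4.121)–(8.378,5.000)
cell (8,5): code 0011 → (8.378,5.000)–(8.329,6.000)
cell (8,6): code 0001 → (8.329,6.000)–(8.000,6.519)
total: 30 segments, chained into 1 closed loop(s), length Σ = 21.329022

segments=30 loops=1 length=21.329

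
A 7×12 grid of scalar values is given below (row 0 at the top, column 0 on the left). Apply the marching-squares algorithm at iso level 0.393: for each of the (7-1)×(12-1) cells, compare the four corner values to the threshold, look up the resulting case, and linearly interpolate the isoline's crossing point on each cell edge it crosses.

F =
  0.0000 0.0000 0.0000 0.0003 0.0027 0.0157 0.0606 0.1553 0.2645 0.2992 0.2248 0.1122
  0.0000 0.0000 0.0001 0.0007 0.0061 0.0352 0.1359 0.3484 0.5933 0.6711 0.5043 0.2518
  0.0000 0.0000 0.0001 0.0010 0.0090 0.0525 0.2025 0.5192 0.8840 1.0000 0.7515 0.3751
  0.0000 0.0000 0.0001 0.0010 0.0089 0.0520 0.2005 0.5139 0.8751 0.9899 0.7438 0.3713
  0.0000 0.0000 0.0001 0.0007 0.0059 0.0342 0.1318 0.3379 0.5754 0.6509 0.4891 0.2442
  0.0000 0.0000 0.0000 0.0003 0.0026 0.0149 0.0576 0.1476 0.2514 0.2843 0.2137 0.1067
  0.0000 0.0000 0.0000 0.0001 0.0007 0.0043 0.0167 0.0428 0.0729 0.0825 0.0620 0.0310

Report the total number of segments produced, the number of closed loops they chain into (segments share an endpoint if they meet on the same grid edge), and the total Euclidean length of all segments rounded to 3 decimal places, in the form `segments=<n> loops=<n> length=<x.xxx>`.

cell (0,7): code 0100 → (0.391,8.000)–(1.000,7.182)
cell (0,8): code 1100 → (0.252,9.000)–(0.391,8.000)
cell (0,9): code 1100 → (0.602,10.000)–(0.252,9.000)
cell (0,10): code 1000 → (1.000,10.441)–(0.602,10.000)
cell (1,6): code 0100 → (1.261,7.000)–(2.000,6.602)
cell (1,7): code 1110 → (1.000,7.182)–(1.261,7.000)
cell (1,10): code 1001 → (2.000,10.952)–(1.000,10.441)
cell (2,6): code 0110 → (2.000,6.602)–(3.000,6.614)
cell (2,10): code 1001 → (3.000,10.942)–(2.000,10.952)
cell (3,6): code 0010 → (3.000,6.614)–(3.687,7.000)
cell (3,7): code 0111 → (3.687,7.000)–(4.000,7.232)
cell (3,10): code 1001 → (4.000,10.392)–(3.000,10.942)
cell (4,7): code 0010 → (4.000,7.232)–(4.563,8.000)
cell (4,8): code 0011 → (4.563,8.000)–(4.703,9.000)
cell (4,9): code 0011 → (4.703,9.000)–(4.349,10.000)
cell (4,10): code 0001 → (4.349,10.000)–(4.000,10.392)
total: 16 segments, chained into 1 closed loop(s), length Σ = 13.830642

segments=16 loops=1 length=13.831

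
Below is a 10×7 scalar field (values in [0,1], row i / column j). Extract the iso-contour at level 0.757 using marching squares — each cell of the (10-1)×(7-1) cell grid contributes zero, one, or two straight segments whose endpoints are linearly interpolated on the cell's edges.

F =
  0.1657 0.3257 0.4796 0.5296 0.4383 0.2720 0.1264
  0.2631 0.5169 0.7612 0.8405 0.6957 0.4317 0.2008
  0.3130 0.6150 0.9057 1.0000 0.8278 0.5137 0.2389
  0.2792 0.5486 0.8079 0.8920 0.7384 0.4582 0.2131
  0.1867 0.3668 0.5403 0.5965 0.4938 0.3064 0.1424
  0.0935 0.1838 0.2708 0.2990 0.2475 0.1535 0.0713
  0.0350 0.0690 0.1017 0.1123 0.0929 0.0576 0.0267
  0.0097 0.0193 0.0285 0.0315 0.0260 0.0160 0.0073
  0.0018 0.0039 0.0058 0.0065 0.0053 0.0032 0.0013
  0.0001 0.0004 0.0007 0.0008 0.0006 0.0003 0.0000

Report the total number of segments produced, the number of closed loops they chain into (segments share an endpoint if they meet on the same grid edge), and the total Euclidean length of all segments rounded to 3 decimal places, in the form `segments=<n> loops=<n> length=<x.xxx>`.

cell (0,1): code 0100 → (0.985,2.000)–(1.000,1.983)
cell (0,2): code 1100 → (0.731,3.000)–(0.985,2.000)
cell (0,3): code 1000 → (1.000,3.577)–(0.731,3.000)
cell (1,1): code 0110 → (1.000,1.983)–(2.000,1.488)
cell (1,3): code 1101 → (1.464,4.000)–(1.000,3.577)
cell (1,4): code 1000 → (2.000,4.225)–(1.464,4.000)
cell (2,1): code 0110 → (2.000,1.488)–(3.000,1.804)
cell (2,3): code 1011 → (3.000,3.879)–(2.792,4.000)
cell (2,4): code 0001 → (2.792,4.000)–(2.000,4.225)
cell (3,1): code 0010 → (3.000,1.804)–(3.190,2.000)
cell (3,2): code 0011 → (3.190,2.000)–(3.457,3.000)
cell (3,3): code 0001 → (3.457,3.000)–(3.000,3.879)
total: 12 segments, chained into 1 closed loop(s), length Σ = 8.427099

segments=12 loops=1 length=8.427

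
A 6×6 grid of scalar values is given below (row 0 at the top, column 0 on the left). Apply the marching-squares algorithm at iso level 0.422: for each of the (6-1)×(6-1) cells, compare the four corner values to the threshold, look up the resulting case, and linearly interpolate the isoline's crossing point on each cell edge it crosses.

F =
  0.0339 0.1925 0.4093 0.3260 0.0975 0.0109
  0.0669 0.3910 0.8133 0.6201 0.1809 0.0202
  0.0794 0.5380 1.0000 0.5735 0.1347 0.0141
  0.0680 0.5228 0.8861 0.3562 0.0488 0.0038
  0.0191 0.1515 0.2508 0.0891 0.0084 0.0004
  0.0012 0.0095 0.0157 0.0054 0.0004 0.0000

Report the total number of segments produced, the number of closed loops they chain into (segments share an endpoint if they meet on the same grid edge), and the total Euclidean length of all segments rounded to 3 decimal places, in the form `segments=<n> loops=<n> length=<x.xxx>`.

segments=12 loops=1 length=9.948

cell (0,1): code 0100 → (0.031,2.000)–(1.000,1.073)
cell (0,2): code 1100 → (0.326,3.000)–(0.031,2.000)
cell (0,3): code 1000 → (1.000,3.451)–(0.326,3.000)
cell (1,0): code 0100 → (1.211,1.000)–(2.000,0.747)
cell (1,1): code 1110 → (1.000,1.073)–(1.211,1.000)
cell (1,3): code 1001 → (2.000,3.345)–(1.000,3.451)
cell (2,0): code 0110 → (2.000,0.747)–(3.000,0.778)
cell (2,2): code 1011 → (3.000,2.876)–(2.697,3.000)
cell (2,3): code 0001 → (2.697,3.000)–(2.000,3.345)
cell (3,0): code 0010 → (3.000,0.778)–(3.271,1.000)
cell (3,1): code 0011 → (3.271,1.000)–(3.731,2.000)
cell (3,2): code 0001 → (3.731,2.000)–(3.000,2.876)
total: 12 segments, chained into 1 closed loop(s), length Σ = 9.948249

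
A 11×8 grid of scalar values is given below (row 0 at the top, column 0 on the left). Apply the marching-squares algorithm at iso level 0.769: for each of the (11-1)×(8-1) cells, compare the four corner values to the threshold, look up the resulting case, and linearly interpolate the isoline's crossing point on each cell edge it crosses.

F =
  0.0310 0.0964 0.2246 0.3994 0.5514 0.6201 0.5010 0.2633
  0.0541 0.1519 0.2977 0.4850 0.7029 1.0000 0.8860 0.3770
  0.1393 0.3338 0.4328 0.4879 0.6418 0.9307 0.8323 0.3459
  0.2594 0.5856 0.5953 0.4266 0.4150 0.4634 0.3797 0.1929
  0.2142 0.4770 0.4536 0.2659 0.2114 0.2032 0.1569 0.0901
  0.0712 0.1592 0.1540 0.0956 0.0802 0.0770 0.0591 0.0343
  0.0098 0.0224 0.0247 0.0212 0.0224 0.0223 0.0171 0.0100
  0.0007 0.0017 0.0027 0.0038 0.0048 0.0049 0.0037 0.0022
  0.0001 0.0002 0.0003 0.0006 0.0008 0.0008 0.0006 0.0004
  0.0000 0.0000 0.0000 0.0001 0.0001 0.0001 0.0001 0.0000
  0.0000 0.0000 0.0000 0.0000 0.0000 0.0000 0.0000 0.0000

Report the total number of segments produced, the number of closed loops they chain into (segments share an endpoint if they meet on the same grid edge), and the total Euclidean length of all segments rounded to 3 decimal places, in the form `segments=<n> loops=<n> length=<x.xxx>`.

segments=8 loops=1 length=6.312

cell (0,4): code 0100 → (0.392,5.000)–(1.000,4.222)
cell (0,5): code 1100 → (0.696,6.000)–(0.392,5.000)
cell (0,6): code 1000 → (1.000,6.230)–(0.696,6.000)
cell (1,4): code 0110 → (1.000,4.222)–(2.000,4.440)
cell (1,6): code 1001 → (2.000,6.130)–(1.000,6.230)
cell (2,4): code 0010 → (2.000,4.440)–(2.346,5.000)
cell (2,5): code 0011 → (2.346,5.000)–(2.140,6.000)
cell (2,6): code 0001 → (2.140,6.000)–(2.000,6.130)
total: 8 segments, chained into 1 closed loop(s), length Σ = 6.311832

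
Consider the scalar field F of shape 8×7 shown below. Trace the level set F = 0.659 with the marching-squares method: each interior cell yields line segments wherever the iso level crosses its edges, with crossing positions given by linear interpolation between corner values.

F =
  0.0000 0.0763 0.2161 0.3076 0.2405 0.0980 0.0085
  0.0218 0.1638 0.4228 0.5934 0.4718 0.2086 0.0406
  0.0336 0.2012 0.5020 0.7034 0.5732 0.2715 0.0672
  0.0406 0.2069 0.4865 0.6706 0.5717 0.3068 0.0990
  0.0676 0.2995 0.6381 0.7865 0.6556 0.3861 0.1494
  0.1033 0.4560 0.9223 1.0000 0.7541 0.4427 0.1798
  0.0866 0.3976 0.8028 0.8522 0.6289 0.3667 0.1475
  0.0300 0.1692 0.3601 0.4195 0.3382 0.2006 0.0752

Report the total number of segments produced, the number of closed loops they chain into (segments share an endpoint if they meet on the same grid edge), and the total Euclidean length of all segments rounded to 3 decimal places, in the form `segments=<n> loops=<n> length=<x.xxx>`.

cell (1,2): code 0100 → (1.596,3.000)–(2.000,2.780)
cell (1,3): code 1000 → (2.000,3.341)–(1.596,3.000)
cell (2,2): code 0110 → (2.000,2.780)–(3.000,2.937)
cell (2,3): code 1001 → (3.000,3.117)–(2.000,3.341)
cell (3,2): code 0110 → (3.000,2.937)–(4.000,2.141)
cell (3,3): code 1001 → (4.000,3.974)–(3.000,3.117)
cell (4,1): code 0100 → (4.074,2.000)–(5.000,1.435)
cell (4,2): code 1110 → (4.000,2.141)–(4.074,2.000)
cell (4,3): code 1101 → (4.035,4.000)–(4.000,3.974)
cell (4,4): code 1000 → (5.000,4.305)–(4.035,4.000)
cell (5,1): code 0110 → (5.000,1.435)–(6.000,1.645)
cell (5,3): code 1011 → (6.000,3.865)–(5.760,4.000)
cell (5,4): code 0001 → (5.760,4.000)–(5.000,4.305)
cell (6,1): code 0010 → (6.000,1.645)–(6.325,2.000)
cell (6,2): code 0011 → (6.325,2.000)–(6.446,3.000)
cell (6,3): code 0001 → (6.446,3.000)–(6.000,3.865)
total: 16 segments, chained into 1 closed loop(s), length Σ = 12.498249

segments=16 loops=1 length=12.498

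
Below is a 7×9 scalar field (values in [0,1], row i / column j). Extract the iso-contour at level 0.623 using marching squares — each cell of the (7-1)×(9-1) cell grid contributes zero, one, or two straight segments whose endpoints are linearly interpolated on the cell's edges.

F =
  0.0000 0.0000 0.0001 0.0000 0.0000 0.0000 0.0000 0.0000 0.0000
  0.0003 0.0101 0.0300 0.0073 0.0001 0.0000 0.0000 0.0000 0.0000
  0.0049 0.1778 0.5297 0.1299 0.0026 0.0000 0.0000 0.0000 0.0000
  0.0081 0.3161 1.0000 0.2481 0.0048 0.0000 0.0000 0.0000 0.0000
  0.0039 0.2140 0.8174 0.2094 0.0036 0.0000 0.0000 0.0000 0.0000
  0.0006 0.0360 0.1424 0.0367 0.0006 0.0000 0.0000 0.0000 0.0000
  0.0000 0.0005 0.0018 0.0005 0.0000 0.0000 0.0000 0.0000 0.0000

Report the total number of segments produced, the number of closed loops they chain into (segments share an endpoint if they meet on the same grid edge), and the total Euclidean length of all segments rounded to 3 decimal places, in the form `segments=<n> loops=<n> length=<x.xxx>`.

cell (2,1): code 0100 → (2.198,2.000)–(3.000,1.449)
cell (2,2): code 1000 → (3.000,2.501)–(2.198,2.000)
cell (3,1): code 0110 → (3.000,1.449)–(4.000,1.678)
cell (3,2): code 1001 → (4.000,2.320)–(3.000,2.501)
cell (4,1): code 0010 → (4.000,1.678)–(4.288,2.000)
cell (4,2): code 0001 → (4.288,2.000)–(4.000,2.320)
total: 6 segments, chained into 1 closed loop(s), length Σ = 4.823097

segments=6 loops=1 length=4.823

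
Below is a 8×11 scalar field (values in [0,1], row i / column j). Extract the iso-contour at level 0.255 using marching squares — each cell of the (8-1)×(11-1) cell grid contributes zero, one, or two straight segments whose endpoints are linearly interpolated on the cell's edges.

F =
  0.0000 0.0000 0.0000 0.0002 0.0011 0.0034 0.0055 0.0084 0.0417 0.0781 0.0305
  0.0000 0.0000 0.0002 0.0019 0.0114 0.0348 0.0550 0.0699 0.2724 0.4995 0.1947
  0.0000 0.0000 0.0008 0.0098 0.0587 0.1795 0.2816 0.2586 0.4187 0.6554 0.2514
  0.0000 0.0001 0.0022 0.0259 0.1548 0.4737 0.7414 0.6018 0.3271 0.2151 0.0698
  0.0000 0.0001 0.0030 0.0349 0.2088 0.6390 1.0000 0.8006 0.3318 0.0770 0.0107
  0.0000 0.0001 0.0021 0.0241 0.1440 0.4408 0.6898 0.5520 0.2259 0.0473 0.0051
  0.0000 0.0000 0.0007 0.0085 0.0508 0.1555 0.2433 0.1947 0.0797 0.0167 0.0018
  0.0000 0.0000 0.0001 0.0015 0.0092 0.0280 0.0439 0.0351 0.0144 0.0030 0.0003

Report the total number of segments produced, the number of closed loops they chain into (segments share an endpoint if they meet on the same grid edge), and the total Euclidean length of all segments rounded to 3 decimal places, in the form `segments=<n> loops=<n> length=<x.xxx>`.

segments=20 loops=1 length=17.765

cell (0,7): code 0100 → (0.925,8.000)–(1.000,7.914)
cell (0,8): code 1100 → (0.420,9.000)–(0.925,8.000)
cell (0,9): code 1000 → (1.000,9.802)–(0.420,9.000)
cell (1,5): code 0100 → (1.883,6.000)–(2.000,5.739)
cell (1,6): code 1100 → (1.981,7.000)–(1.883,6.000)
cell (1,7): code 1110 → (1.000,7.914)–(1.981,7.000)
cell (1,9): code 1001 → (2.000,9.991)–(1.000,9.802)
cell (2,4): code 0100 → (2.257,5.000)–(3.000,4.314)
cell (2,5): code 1110 → (2.000,5.739)–(2.257,5.000)
cell (2,8): code 1011 → (3.000,8.644)–(2.909,9.000)
cell (2,9): code 0001 → (2.909,9.000)–(2.000,9.991)
cell (3,4): code 0110 → (3.000,4.314)–(4.000,4.107)
cell (3,8): code 1001 → (4.000,8.301)–(3.000,8.644)
cell (4,4): code 0110 → (4.000,4.107)–(5.000,4.374)
cell (4,7): code 1011 → (5.000,7.911)–(4.725,8.000)
cell (4,8): code 0001 → (4.725,8.000)–(4.000,8.301)
cell (5,4): code 0010 → (5.000,4.374)–(5.651,5.000)
cell (5,5): code 0011 → (5.651,5.000)–(5.974,6.000)
cell (5,6): code 0011 → (5.974,6.000)–(5.831,7.000)
cell (5,7): code 0001 → (5.831,7.000)–(5.000,7.911)
total: 20 segments, chained into 1 closed loop(s), length Σ = 17.764953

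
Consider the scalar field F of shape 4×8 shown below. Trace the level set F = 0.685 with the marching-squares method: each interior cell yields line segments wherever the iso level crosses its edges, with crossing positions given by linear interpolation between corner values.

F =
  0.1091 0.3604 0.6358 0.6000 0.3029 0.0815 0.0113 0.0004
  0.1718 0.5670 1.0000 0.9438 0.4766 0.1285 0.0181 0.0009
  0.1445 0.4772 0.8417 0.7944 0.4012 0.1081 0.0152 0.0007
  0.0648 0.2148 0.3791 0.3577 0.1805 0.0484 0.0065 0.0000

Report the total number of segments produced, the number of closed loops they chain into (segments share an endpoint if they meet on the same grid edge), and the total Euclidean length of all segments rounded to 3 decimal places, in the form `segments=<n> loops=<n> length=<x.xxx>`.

segments=8 loops=1 length=7.077

cell (0,1): code 0100 → (0.135,2.000)–(1.000,1.273)
cell (0,2): code 1100 → (0.247,3.000)–(0.135,2.000)
cell (0,3): code 1000 → (1.000,3.554)–(0.247,3.000)
cell (1,1): code 0110 → (1.000,1.273)–(2.000,1.570)
cell (1,3): code 1001 → (2.000,3.278)–(1.000,3.554)
cell (2,1): code 0010 → (2.000,1.570)–(2.339,2.000)
cell (2,2): code 0011 → (2.339,2.000)–(2.251,3.000)
cell (2,3): code 0001 → (2.251,3.000)–(2.000,3.278)
total: 8 segments, chained into 1 closed loop(s), length Σ = 7.077305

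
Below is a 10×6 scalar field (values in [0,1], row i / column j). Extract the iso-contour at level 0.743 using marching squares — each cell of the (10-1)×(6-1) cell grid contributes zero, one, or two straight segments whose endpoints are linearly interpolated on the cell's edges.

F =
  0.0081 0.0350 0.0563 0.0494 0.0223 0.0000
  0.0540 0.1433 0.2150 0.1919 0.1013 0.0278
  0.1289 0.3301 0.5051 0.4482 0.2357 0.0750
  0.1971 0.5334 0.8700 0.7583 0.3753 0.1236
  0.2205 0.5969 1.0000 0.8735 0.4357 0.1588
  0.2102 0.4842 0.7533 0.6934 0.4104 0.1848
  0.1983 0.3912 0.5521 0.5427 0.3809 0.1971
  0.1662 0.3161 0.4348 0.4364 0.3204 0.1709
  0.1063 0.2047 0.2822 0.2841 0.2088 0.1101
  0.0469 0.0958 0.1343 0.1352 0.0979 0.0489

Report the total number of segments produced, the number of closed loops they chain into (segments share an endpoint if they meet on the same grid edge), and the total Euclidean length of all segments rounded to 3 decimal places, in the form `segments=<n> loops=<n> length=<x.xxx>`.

cell (2,1): code 0100 → (2.652,2.000)–(3.000,1.623)
cell (2,2): code 1100 → (2.951,3.000)–(2.652,2.000)
cell (2,3): code 1000 → (3.000,3.040)–(2.951,3.000)
cell (3,1): code 0110 → (3.000,1.623)–(4.000,1.362)
cell (3,3): code 1001 → (4.000,3.298)–(3.000,3.040)
cell (4,1): code 0110 → (4.000,1.362)–(5.000,1.962)
cell (4,2): code 1011 → (5.000,2.172)–(4.725,3.000)
cell (4,3): code 0001 → (4.725,3.000)–(4.000,3.298)
cell (5,1): code 0010 → (5.000,1.962)–(5.051,2.000)
cell (5,2): code 0001 → (5.051,2.000)–(5.000,2.172)
total: 10 segments, chained into 1 closed loop(s), length Σ = 6.751857

segments=10 loops=1 length=6.752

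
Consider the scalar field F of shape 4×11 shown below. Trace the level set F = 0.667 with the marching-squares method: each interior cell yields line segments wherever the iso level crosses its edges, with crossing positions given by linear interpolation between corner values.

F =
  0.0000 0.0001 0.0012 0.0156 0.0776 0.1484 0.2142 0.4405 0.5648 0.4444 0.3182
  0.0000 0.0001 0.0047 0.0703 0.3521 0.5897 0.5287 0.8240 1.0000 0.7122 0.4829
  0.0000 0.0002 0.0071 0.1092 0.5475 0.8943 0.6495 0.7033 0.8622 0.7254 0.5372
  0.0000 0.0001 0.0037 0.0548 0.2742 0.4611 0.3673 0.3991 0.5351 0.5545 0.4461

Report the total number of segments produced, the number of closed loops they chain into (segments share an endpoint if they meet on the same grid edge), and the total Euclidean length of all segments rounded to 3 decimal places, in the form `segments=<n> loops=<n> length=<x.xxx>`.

segments=14 loops=2 length=12.550

cell (0,6): code 0100 → (0.591,7.000)–(1.000,6.468)
cell (0,7): code 1100 → (0.235,8.000)–(0.591,7.000)
cell (0,8): code 1100 → (0.831,9.000)–(0.235,8.000)
cell (0,9): code 1000 → (1.000,9.197)–(0.831,9.000)
cell (1,4): code 0100 → (1.254,5.000)–(2.000,4.345)
cell (1,5): code 1000 → (2.000,5.929)–(1.254,5.000)
cell (1,6): code 0110 → (1.000,6.468)–(2.000,6.325)
cell (1,9): code 1001 → (2.000,9.310)–(1.000,9.197)
cell (2,4): code 0010 → (2.000,4.345)–(2.525,5.000)
cell (2,5): code 0001 → (2.525,5.000)–(2.000,5.929)
cell (2,6): code 0010 → (2.000,6.325)–(2.119,7.000)
cell (2,7): code 0011 → (2.119,7.000)–(2.597,8.000)
cell (2,8): code 0011 → (2.597,8.000)–(2.342,9.000)
cell (2,9): code 0001 → (2.342,9.000)–(2.000,9.310)
total: 14 segments, chained into 2 closed loop(s), length Σ = 12.550233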